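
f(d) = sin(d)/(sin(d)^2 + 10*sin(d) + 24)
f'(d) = (-2*sin(d)*cos(d) - 10*cos(d))*sin(d)/(sin(d)^2 + 10*sin(d) + 24)^2 + cos(d)/(sin(d)^2 + 10*sin(d) + 24) = (cos(d)^2 + 23)*cos(d)/((sin(d) + 4)^2*(sin(d) + 6)^2)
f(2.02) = 0.03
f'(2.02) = -0.01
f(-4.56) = 0.03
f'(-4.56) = -0.00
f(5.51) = -0.04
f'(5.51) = 0.05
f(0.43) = 0.01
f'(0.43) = 0.03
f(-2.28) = -0.04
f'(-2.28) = -0.05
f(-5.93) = 0.01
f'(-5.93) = 0.03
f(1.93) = 0.03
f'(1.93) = -0.01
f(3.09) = 0.00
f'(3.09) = -0.04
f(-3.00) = -0.00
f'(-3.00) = -0.05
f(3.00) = 0.01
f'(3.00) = -0.04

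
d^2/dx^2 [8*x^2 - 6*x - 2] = 16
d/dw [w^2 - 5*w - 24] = 2*w - 5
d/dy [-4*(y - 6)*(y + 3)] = 12 - 8*y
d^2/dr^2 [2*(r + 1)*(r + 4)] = 4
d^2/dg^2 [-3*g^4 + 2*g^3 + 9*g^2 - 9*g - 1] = -36*g^2 + 12*g + 18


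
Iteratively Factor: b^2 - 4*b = (b - 4)*(b)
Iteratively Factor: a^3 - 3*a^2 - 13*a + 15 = (a + 3)*(a^2 - 6*a + 5) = (a - 5)*(a + 3)*(a - 1)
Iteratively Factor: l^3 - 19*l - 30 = (l + 2)*(l^2 - 2*l - 15) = (l - 5)*(l + 2)*(l + 3)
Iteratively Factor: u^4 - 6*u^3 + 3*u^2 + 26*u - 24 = (u + 2)*(u^3 - 8*u^2 + 19*u - 12) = (u - 3)*(u + 2)*(u^2 - 5*u + 4) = (u - 3)*(u - 1)*(u + 2)*(u - 4)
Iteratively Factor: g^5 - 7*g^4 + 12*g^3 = (g)*(g^4 - 7*g^3 + 12*g^2) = g*(g - 3)*(g^3 - 4*g^2) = g^2*(g - 3)*(g^2 - 4*g) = g^3*(g - 3)*(g - 4)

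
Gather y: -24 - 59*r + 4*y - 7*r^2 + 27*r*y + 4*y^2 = -7*r^2 - 59*r + 4*y^2 + y*(27*r + 4) - 24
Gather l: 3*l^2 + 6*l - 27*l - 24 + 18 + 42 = 3*l^2 - 21*l + 36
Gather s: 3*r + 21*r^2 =21*r^2 + 3*r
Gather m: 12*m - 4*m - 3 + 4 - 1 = 8*m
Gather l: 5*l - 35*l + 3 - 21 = -30*l - 18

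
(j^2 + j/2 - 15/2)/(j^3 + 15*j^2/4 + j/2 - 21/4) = 2*(2*j - 5)/(4*j^2 + 3*j - 7)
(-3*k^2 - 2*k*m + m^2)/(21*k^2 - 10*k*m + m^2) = (-k - m)/(7*k - m)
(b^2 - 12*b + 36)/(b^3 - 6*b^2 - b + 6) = (b - 6)/(b^2 - 1)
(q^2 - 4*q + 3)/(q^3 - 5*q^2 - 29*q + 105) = (q - 1)/(q^2 - 2*q - 35)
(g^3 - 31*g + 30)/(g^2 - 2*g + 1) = (g^2 + g - 30)/(g - 1)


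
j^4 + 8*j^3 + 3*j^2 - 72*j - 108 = (j - 3)*(j + 2)*(j + 3)*(j + 6)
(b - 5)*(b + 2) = b^2 - 3*b - 10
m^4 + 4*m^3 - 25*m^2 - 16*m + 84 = (m - 3)*(m - 2)*(m + 2)*(m + 7)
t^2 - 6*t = t*(t - 6)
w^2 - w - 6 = (w - 3)*(w + 2)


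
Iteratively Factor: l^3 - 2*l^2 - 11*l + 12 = (l - 1)*(l^2 - l - 12) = (l - 1)*(l + 3)*(l - 4)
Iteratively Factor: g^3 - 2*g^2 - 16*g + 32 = (g + 4)*(g^2 - 6*g + 8) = (g - 2)*(g + 4)*(g - 4)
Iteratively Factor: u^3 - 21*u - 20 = (u + 1)*(u^2 - u - 20) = (u + 1)*(u + 4)*(u - 5)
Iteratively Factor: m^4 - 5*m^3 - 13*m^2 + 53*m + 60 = (m + 1)*(m^3 - 6*m^2 - 7*m + 60) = (m - 4)*(m + 1)*(m^2 - 2*m - 15) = (m - 4)*(m + 1)*(m + 3)*(m - 5)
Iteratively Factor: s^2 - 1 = (s - 1)*(s + 1)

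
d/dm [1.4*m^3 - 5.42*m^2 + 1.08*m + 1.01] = 4.2*m^2 - 10.84*m + 1.08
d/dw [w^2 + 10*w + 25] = 2*w + 10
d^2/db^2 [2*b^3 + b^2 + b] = 12*b + 2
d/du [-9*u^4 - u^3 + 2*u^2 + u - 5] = -36*u^3 - 3*u^2 + 4*u + 1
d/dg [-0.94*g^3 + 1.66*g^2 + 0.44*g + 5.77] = -2.82*g^2 + 3.32*g + 0.44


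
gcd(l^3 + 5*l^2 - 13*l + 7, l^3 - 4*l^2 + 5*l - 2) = l^2 - 2*l + 1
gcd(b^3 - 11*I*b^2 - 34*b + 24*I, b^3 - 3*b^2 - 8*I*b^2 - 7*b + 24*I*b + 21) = b - I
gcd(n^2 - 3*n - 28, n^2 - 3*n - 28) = n^2 - 3*n - 28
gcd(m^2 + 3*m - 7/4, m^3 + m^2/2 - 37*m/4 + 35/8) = m^2 + 3*m - 7/4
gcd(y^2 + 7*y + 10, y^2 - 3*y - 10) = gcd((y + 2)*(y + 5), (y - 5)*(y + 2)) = y + 2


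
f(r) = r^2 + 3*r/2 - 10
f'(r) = 2*r + 3/2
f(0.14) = -9.77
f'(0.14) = 1.78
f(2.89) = 2.69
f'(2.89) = 7.28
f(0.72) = -8.40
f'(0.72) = 2.94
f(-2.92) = -5.85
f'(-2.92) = -4.34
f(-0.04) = -10.06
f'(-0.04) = 1.42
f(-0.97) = -10.51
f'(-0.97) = -0.44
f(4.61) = 18.17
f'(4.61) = 10.72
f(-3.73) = -1.68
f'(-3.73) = -5.96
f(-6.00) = 17.00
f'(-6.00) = -10.50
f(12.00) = 152.00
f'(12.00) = 25.50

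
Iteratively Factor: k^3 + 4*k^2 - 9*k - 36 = (k + 4)*(k^2 - 9) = (k - 3)*(k + 4)*(k + 3)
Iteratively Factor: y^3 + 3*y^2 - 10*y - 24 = (y + 2)*(y^2 + y - 12) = (y + 2)*(y + 4)*(y - 3)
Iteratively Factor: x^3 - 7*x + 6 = (x - 2)*(x^2 + 2*x - 3) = (x - 2)*(x + 3)*(x - 1)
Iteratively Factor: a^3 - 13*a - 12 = (a + 1)*(a^2 - a - 12) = (a - 4)*(a + 1)*(a + 3)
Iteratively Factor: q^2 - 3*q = (q)*(q - 3)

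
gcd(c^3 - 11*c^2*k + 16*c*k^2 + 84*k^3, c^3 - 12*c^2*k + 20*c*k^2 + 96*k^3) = c^2 - 4*c*k - 12*k^2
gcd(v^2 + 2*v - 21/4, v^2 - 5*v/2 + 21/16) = 1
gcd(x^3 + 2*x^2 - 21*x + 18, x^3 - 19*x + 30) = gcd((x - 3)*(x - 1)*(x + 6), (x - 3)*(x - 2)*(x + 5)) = x - 3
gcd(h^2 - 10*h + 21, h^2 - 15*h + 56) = h - 7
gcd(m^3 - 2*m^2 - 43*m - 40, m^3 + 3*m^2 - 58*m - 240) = m^2 - 3*m - 40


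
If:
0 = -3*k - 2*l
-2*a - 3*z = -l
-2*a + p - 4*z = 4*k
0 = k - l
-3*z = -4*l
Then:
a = 0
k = 0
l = 0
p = 0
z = 0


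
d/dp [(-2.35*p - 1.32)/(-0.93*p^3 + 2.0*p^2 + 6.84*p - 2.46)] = (-4.371*p^3 + 1.0172*p^2 + 5.28*p + 14.8098)/(0.8649*p^6 - 3.72*p^5 - 8.7224*p^4 + 31.9356*p^3 + 36.9456*p^2 - 33.6528*p + 6.0516)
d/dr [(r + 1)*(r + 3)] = 2*r + 4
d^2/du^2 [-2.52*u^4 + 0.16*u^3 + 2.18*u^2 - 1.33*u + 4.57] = -30.24*u^2 + 0.96*u + 4.36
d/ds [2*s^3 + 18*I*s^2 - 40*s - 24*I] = 6*s^2 + 36*I*s - 40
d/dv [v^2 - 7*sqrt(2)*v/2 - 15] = 2*v - 7*sqrt(2)/2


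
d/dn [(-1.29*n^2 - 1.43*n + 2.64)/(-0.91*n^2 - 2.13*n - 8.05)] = (1.4464*n^2 + 25.5738*n + 17.1347)/(0.8281*n^4 + 3.8766*n^3 + 19.1879*n^2 + 34.293*n + 64.8025)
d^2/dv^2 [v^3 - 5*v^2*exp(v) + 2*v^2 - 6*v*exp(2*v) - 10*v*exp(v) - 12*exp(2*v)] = -5*v^2*exp(v) - 24*v*exp(2*v) - 30*v*exp(v) + 6*v - 72*exp(2*v) - 30*exp(v) + 4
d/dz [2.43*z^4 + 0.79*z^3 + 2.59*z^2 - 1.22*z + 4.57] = 9.72*z^3 + 2.37*z^2 + 5.18*z - 1.22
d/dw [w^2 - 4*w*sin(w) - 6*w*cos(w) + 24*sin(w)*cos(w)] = 6*w*sin(w) - 4*w*cos(w) + 2*w - 4*sin(w) - 6*cos(w) + 24*cos(2*w)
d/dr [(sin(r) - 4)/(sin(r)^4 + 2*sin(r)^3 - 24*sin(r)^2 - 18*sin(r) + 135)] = 3*(-sin(r)^3 + sin(r)^2 + 19*sin(r) - 7)*cos(r)/((sin(r) - 3)^3*(sin(r) + 3)^2*(sin(r) + 5)^2)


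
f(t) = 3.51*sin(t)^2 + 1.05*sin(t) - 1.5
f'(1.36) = 1.66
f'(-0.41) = -1.60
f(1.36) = 2.88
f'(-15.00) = 2.67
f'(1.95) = -2.80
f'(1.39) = 1.43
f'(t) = 7.02*sin(t)*cos(t) + 1.05*cos(t) = (7.02*sin(t) + 1.05)*cos(t)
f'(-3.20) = -1.46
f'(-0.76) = -2.74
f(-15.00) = -0.70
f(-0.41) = -1.36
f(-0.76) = -0.56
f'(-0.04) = 0.77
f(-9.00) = -1.34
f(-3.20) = -1.43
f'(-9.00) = 1.68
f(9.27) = -1.25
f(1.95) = 2.50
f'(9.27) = -2.11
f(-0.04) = -1.54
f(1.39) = 2.93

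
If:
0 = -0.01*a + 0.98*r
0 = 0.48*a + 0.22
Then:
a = -0.46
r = -0.00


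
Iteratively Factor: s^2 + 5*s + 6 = (s + 3)*(s + 2)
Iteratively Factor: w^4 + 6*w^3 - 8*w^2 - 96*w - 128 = (w + 4)*(w^3 + 2*w^2 - 16*w - 32) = (w + 4)^2*(w^2 - 2*w - 8) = (w + 2)*(w + 4)^2*(w - 4)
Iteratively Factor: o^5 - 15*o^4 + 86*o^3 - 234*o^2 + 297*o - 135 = (o - 3)*(o^4 - 12*o^3 + 50*o^2 - 84*o + 45) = (o - 5)*(o - 3)*(o^3 - 7*o^2 + 15*o - 9) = (o - 5)*(o - 3)*(o - 1)*(o^2 - 6*o + 9) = (o - 5)*(o - 3)^2*(o - 1)*(o - 3)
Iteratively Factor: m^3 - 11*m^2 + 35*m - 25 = (m - 5)*(m^2 - 6*m + 5) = (m - 5)^2*(m - 1)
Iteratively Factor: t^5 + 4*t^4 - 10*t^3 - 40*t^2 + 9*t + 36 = (t + 1)*(t^4 + 3*t^3 - 13*t^2 - 27*t + 36) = (t - 3)*(t + 1)*(t^3 + 6*t^2 + 5*t - 12) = (t - 3)*(t + 1)*(t + 4)*(t^2 + 2*t - 3) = (t - 3)*(t - 1)*(t + 1)*(t + 4)*(t + 3)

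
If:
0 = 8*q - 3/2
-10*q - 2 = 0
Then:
No Solution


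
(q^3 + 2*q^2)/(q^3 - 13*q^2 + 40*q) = q*(q + 2)/(q^2 - 13*q + 40)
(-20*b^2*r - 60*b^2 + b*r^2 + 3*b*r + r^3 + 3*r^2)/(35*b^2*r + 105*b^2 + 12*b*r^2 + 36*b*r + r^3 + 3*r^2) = (-4*b + r)/(7*b + r)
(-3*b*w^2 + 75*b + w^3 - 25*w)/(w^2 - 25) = -3*b + w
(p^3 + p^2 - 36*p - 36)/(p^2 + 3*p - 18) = (p^2 - 5*p - 6)/(p - 3)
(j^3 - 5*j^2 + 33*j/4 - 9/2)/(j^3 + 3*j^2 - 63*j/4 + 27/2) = (j - 2)/(j + 6)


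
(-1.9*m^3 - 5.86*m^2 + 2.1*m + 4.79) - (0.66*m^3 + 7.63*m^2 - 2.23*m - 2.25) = -2.56*m^3 - 13.49*m^2 + 4.33*m + 7.04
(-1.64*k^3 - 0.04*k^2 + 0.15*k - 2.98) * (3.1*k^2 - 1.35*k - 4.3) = -5.084*k^5 + 2.09*k^4 + 7.571*k^3 - 9.2685*k^2 + 3.378*k + 12.814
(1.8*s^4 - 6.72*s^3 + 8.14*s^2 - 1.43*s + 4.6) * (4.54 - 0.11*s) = -0.198*s^5 + 8.9112*s^4 - 31.4042*s^3 + 37.1129*s^2 - 6.9982*s + 20.884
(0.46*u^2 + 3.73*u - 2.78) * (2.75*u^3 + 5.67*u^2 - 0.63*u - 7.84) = 1.265*u^5 + 12.8657*u^4 + 13.2143*u^3 - 21.7189*u^2 - 27.4918*u + 21.7952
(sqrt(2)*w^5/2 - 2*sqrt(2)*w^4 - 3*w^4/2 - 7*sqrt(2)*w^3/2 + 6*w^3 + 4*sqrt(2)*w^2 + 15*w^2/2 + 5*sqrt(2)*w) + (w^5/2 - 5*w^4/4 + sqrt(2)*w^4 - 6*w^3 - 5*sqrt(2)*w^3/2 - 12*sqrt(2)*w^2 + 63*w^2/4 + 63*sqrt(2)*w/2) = w^5/2 + sqrt(2)*w^5/2 - 11*w^4/4 - sqrt(2)*w^4 - 6*sqrt(2)*w^3 - 8*sqrt(2)*w^2 + 93*w^2/4 + 73*sqrt(2)*w/2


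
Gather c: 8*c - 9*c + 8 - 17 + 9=-c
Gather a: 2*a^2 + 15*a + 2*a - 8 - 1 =2*a^2 + 17*a - 9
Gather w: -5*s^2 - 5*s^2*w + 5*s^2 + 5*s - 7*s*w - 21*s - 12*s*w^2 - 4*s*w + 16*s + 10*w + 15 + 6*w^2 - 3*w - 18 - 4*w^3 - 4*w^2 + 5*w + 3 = -4*w^3 + w^2*(2 - 12*s) + w*(-5*s^2 - 11*s + 12)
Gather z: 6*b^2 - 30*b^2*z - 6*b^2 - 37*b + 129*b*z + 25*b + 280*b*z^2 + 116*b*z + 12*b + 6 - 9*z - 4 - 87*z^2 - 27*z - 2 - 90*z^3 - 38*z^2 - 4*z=-90*z^3 + z^2*(280*b - 125) + z*(-30*b^2 + 245*b - 40)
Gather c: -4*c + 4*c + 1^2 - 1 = 0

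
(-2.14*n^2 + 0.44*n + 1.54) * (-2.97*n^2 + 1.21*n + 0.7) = 6.3558*n^4 - 3.8962*n^3 - 5.5394*n^2 + 2.1714*n + 1.078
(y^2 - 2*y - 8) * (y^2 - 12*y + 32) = y^4 - 14*y^3 + 48*y^2 + 32*y - 256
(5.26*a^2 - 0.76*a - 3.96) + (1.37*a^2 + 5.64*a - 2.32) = 6.63*a^2 + 4.88*a - 6.28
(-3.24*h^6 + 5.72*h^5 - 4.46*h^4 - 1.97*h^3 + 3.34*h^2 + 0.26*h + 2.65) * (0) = 0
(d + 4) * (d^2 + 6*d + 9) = d^3 + 10*d^2 + 33*d + 36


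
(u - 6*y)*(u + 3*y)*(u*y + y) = u^3*y - 3*u^2*y^2 + u^2*y - 18*u*y^3 - 3*u*y^2 - 18*y^3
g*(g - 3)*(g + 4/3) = g^3 - 5*g^2/3 - 4*g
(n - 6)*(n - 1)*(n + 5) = n^3 - 2*n^2 - 29*n + 30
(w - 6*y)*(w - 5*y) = w^2 - 11*w*y + 30*y^2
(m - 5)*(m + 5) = m^2 - 25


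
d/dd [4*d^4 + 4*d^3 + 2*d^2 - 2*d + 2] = 16*d^3 + 12*d^2 + 4*d - 2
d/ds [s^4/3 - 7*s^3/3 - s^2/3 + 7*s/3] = 4*s^3/3 - 7*s^2 - 2*s/3 + 7/3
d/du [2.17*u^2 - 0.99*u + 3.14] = 4.34*u - 0.99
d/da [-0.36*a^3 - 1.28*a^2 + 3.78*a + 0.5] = -1.08*a^2 - 2.56*a + 3.78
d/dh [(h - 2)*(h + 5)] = 2*h + 3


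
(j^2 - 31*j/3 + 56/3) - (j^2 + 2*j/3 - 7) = 77/3 - 11*j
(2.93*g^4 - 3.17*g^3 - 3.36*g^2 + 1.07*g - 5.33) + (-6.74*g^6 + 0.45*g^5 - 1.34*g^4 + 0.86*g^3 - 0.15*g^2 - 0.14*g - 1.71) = -6.74*g^6 + 0.45*g^5 + 1.59*g^4 - 2.31*g^3 - 3.51*g^2 + 0.93*g - 7.04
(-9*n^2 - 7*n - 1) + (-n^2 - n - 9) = -10*n^2 - 8*n - 10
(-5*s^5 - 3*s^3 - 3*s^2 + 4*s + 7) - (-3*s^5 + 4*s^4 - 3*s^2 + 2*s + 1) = -2*s^5 - 4*s^4 - 3*s^3 + 2*s + 6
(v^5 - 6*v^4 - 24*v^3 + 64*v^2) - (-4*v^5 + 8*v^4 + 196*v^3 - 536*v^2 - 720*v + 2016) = 5*v^5 - 14*v^4 - 220*v^3 + 600*v^2 + 720*v - 2016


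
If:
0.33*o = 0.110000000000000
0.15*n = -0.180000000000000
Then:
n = -1.20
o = 0.33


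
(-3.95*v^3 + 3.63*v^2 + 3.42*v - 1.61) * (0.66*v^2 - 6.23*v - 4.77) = -2.607*v^5 + 27.0043*v^4 - 1.5162*v^3 - 39.6843*v^2 - 6.2831*v + 7.6797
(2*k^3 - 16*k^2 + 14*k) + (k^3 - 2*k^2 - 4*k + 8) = 3*k^3 - 18*k^2 + 10*k + 8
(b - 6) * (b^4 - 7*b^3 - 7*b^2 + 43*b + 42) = b^5 - 13*b^4 + 35*b^3 + 85*b^2 - 216*b - 252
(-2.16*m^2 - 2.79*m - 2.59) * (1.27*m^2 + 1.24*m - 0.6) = -2.7432*m^4 - 6.2217*m^3 - 5.4529*m^2 - 1.5376*m + 1.554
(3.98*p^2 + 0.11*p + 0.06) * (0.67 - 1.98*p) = -7.8804*p^3 + 2.4488*p^2 - 0.0451*p + 0.0402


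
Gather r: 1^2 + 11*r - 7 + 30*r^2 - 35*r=30*r^2 - 24*r - 6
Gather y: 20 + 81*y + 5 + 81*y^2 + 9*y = 81*y^2 + 90*y + 25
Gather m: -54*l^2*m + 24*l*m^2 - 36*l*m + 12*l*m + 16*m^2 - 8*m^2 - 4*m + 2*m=m^2*(24*l + 8) + m*(-54*l^2 - 24*l - 2)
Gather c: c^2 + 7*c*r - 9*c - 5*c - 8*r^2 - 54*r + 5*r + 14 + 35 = c^2 + c*(7*r - 14) - 8*r^2 - 49*r + 49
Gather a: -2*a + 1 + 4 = 5 - 2*a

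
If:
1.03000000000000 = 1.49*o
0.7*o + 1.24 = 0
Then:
No Solution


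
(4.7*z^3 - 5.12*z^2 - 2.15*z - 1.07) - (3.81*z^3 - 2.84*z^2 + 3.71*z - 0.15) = 0.89*z^3 - 2.28*z^2 - 5.86*z - 0.92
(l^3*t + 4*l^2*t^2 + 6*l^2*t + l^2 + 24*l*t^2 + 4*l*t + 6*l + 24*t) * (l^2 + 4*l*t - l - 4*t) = l^5*t + 8*l^4*t^2 + 5*l^4*t + l^4 + 16*l^3*t^3 + 40*l^3*t^2 + 2*l^3*t + 5*l^3 + 80*l^2*t^3 - 32*l^2*t^2 + 40*l^2*t - 6*l^2 - 96*l*t^3 + 80*l*t^2 - 48*l*t - 96*t^2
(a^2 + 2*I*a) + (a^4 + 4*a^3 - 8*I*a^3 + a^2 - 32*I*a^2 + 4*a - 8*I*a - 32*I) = a^4 + 4*a^3 - 8*I*a^3 + 2*a^2 - 32*I*a^2 + 4*a - 6*I*a - 32*I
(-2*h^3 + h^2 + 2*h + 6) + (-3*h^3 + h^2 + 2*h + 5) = -5*h^3 + 2*h^2 + 4*h + 11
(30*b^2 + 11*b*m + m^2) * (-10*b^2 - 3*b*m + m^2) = -300*b^4 - 200*b^3*m - 13*b^2*m^2 + 8*b*m^3 + m^4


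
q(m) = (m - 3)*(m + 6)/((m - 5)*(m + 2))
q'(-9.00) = -0.07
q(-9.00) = 0.37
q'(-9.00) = -0.07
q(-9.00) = 0.37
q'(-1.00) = -2.94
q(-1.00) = 3.33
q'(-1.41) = -8.28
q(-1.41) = 5.35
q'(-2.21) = -64.85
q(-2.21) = -13.04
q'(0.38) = -0.65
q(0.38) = 1.52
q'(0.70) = -0.56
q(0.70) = 1.33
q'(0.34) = -0.67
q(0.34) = 1.55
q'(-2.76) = -5.00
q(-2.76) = -3.16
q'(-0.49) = -1.36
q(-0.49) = 2.32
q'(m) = (m - 3)/((m - 5)*(m + 2)) - (m - 3)*(m + 6)/((m - 5)*(m + 2)^2) + (m + 6)/((m - 5)*(m + 2)) - (m - 3)*(m + 6)/((m - 5)^2*(m + 2)) = 2*(-3*m^2 + 8*m - 42)/(m^4 - 6*m^3 - 11*m^2 + 60*m + 100)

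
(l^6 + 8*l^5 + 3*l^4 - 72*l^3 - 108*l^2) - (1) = l^6 + 8*l^5 + 3*l^4 - 72*l^3 - 108*l^2 - 1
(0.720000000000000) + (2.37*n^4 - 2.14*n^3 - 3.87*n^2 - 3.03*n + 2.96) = 2.37*n^4 - 2.14*n^3 - 3.87*n^2 - 3.03*n + 3.68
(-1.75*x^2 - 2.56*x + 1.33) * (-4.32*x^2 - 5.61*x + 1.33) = 7.56*x^4 + 20.8767*x^3 + 6.2885*x^2 - 10.8661*x + 1.7689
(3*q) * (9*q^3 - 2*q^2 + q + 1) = 27*q^4 - 6*q^3 + 3*q^2 + 3*q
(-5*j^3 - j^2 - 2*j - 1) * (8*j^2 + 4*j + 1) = -40*j^5 - 28*j^4 - 25*j^3 - 17*j^2 - 6*j - 1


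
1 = 1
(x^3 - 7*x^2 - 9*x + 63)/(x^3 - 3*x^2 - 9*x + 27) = (x - 7)/(x - 3)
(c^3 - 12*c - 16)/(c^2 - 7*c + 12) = (c^2 + 4*c + 4)/(c - 3)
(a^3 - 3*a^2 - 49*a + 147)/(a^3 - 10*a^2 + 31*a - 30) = (a^2 - 49)/(a^2 - 7*a + 10)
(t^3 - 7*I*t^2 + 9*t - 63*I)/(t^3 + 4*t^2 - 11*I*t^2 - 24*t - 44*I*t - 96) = (t^2 - 4*I*t + 21)/(t^2 + t*(4 - 8*I) - 32*I)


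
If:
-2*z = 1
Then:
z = -1/2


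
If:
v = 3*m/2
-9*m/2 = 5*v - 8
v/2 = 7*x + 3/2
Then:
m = 2/3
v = 1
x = -1/7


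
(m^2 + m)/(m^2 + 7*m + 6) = m/(m + 6)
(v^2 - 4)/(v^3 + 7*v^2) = (v^2 - 4)/(v^2*(v + 7))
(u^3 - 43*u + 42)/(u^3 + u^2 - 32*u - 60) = (u^2 + 6*u - 7)/(u^2 + 7*u + 10)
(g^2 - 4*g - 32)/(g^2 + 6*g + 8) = (g - 8)/(g + 2)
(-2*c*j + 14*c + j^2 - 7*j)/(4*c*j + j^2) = (-2*c*j + 14*c + j^2 - 7*j)/(j*(4*c + j))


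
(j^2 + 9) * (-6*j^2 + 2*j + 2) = -6*j^4 + 2*j^3 - 52*j^2 + 18*j + 18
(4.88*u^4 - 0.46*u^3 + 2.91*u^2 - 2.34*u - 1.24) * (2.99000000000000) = 14.5912*u^4 - 1.3754*u^3 + 8.7009*u^2 - 6.9966*u - 3.7076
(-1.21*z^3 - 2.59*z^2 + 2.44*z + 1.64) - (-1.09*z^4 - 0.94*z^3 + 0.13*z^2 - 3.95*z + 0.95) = 1.09*z^4 - 0.27*z^3 - 2.72*z^2 + 6.39*z + 0.69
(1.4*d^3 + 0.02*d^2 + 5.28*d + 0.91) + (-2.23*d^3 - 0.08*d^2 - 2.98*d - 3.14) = -0.83*d^3 - 0.06*d^2 + 2.3*d - 2.23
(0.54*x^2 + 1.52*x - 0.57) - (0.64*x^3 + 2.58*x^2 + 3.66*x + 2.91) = -0.64*x^3 - 2.04*x^2 - 2.14*x - 3.48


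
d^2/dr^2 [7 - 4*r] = 0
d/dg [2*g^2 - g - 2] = 4*g - 1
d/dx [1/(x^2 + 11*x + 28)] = (-2*x - 11)/(x^2 + 11*x + 28)^2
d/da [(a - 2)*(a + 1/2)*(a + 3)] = 3*a^2 + 3*a - 11/2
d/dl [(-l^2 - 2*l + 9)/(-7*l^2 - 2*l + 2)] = 2*(-6*l^2 + 61*l + 7)/(49*l^4 + 28*l^3 - 24*l^2 - 8*l + 4)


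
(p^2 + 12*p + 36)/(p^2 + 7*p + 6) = (p + 6)/(p + 1)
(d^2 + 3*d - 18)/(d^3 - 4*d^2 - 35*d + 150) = (d - 3)/(d^2 - 10*d + 25)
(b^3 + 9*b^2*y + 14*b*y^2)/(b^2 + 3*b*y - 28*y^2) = b*(-b - 2*y)/(-b + 4*y)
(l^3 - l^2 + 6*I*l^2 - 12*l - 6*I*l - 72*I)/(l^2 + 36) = (l^2 - l - 12)/(l - 6*I)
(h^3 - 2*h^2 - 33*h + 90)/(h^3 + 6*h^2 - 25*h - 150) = (h - 3)/(h + 5)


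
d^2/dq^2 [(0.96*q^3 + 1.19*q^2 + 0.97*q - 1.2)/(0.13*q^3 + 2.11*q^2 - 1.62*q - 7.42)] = (5.55111512312578e-17*q^7 - 0.486434000000001*q^6 + 1.311414*q^5 + 13.968942*q^4 + 63.083382*q^3 + 161.711916*q^2 + 425.909868*q + 63.841216)/(0.002197*q^9 + 0.106977*q^8 + 1.654185*q^7 + 6.351541*q^6 - 32.825526*q^5 - 73.115382*q^4 + 169.398732*q^3 + 290.087868*q^2 - 267.574104*q - 408.518488)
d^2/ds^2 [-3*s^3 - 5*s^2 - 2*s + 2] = -18*s - 10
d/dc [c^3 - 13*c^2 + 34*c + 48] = 3*c^2 - 26*c + 34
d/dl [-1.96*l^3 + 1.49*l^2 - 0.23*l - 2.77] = -5.88*l^2 + 2.98*l - 0.23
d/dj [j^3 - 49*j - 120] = 3*j^2 - 49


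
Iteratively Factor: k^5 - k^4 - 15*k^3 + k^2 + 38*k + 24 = (k + 1)*(k^4 - 2*k^3 - 13*k^2 + 14*k + 24) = (k - 4)*(k + 1)*(k^3 + 2*k^2 - 5*k - 6) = (k - 4)*(k - 2)*(k + 1)*(k^2 + 4*k + 3) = (k - 4)*(k - 2)*(k + 1)*(k + 3)*(k + 1)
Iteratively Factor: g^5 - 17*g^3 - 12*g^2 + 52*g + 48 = (g - 2)*(g^4 + 2*g^3 - 13*g^2 - 38*g - 24) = (g - 2)*(g + 2)*(g^3 - 13*g - 12) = (g - 2)*(g + 2)*(g + 3)*(g^2 - 3*g - 4) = (g - 2)*(g + 1)*(g + 2)*(g + 3)*(g - 4)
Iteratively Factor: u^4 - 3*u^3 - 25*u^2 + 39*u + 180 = (u - 5)*(u^3 + 2*u^2 - 15*u - 36) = (u - 5)*(u + 3)*(u^2 - u - 12) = (u - 5)*(u + 3)^2*(u - 4)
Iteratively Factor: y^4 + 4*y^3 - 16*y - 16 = (y + 2)*(y^3 + 2*y^2 - 4*y - 8) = (y - 2)*(y + 2)*(y^2 + 4*y + 4) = (y - 2)*(y + 2)^2*(y + 2)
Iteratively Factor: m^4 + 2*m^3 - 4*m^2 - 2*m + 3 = (m + 1)*(m^3 + m^2 - 5*m + 3) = (m + 1)*(m + 3)*(m^2 - 2*m + 1) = (m - 1)*(m + 1)*(m + 3)*(m - 1)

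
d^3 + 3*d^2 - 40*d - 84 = (d - 6)*(d + 2)*(d + 7)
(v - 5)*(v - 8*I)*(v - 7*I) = v^3 - 5*v^2 - 15*I*v^2 - 56*v + 75*I*v + 280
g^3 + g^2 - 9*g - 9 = (g - 3)*(g + 1)*(g + 3)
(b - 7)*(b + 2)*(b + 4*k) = b^3 + 4*b^2*k - 5*b^2 - 20*b*k - 14*b - 56*k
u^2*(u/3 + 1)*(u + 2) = u^4/3 + 5*u^3/3 + 2*u^2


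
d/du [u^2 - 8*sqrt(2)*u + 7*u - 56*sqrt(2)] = 2*u - 8*sqrt(2) + 7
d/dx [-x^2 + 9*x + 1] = 9 - 2*x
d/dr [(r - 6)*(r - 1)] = 2*r - 7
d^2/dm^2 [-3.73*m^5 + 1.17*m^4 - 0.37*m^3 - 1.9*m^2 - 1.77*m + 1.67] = -74.6*m^3 + 14.04*m^2 - 2.22*m - 3.8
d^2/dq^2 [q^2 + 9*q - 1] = 2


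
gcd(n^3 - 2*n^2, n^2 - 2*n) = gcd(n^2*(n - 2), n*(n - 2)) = n^2 - 2*n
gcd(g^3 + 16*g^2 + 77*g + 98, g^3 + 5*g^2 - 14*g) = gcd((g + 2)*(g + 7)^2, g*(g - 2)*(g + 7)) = g + 7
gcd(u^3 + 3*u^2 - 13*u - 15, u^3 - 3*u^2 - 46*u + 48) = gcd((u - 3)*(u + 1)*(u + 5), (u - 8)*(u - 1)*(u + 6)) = 1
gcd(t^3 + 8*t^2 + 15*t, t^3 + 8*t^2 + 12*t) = t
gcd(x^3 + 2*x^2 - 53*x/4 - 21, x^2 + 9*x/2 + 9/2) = x + 3/2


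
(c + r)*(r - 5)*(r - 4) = c*r^2 - 9*c*r + 20*c + r^3 - 9*r^2 + 20*r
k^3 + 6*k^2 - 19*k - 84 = (k - 4)*(k + 3)*(k + 7)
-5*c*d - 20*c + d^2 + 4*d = (-5*c + d)*(d + 4)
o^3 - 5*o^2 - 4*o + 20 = (o - 5)*(o - 2)*(o + 2)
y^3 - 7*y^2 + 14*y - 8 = (y - 4)*(y - 2)*(y - 1)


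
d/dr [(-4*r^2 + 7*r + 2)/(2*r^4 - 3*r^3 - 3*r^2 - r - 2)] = (16*r^5 - 54*r^4 + 26*r^3 + 43*r^2 + 28*r - 12)/(4*r^8 - 12*r^7 - 3*r^6 + 14*r^5 + 7*r^4 + 18*r^3 + 13*r^2 + 4*r + 4)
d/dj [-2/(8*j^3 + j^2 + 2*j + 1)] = 4*(12*j^2 + j + 1)/(8*j^3 + j^2 + 2*j + 1)^2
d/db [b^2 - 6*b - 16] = 2*b - 6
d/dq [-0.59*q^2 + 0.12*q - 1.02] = 0.12 - 1.18*q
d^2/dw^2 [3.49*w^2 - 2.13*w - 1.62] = 6.98000000000000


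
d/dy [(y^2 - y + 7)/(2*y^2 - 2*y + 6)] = (2 - 4*y)/(y^2 - y + 3)^2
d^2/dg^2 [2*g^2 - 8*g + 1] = 4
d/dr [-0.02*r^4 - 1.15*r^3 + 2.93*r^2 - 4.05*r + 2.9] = -0.08*r^3 - 3.45*r^2 + 5.86*r - 4.05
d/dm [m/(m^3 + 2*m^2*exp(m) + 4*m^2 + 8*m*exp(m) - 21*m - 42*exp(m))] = (m^3 + 2*m^2*exp(m) + 4*m^2 - m*(2*m^2*exp(m) + 3*m^2 + 12*m*exp(m) + 8*m - 34*exp(m) - 21) + 8*m*exp(m) - 21*m - 42*exp(m))/(m^3 + 2*m^2*exp(m) + 4*m^2 + 8*m*exp(m) - 21*m - 42*exp(m))^2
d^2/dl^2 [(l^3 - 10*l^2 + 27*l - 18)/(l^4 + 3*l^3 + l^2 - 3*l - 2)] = 2*(l^4 - 29*l^3 + 42*l^2 + 388*l + 400)/(l^7 + 10*l^6 + 42*l^5 + 96*l^4 + 129*l^3 + 102*l^2 + 44*l + 8)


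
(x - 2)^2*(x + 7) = x^3 + 3*x^2 - 24*x + 28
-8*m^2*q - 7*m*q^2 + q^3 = q*(-8*m + q)*(m + q)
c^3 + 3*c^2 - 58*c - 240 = (c - 8)*(c + 5)*(c + 6)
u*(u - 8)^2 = u^3 - 16*u^2 + 64*u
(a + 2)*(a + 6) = a^2 + 8*a + 12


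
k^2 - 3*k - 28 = (k - 7)*(k + 4)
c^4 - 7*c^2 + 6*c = c*(c - 2)*(c - 1)*(c + 3)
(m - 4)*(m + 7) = m^2 + 3*m - 28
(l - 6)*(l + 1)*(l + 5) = l^3 - 31*l - 30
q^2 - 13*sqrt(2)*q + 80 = (q - 8*sqrt(2))*(q - 5*sqrt(2))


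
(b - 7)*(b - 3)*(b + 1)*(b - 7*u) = b^4 - 7*b^3*u - 9*b^3 + 63*b^2*u + 11*b^2 - 77*b*u + 21*b - 147*u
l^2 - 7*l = l*(l - 7)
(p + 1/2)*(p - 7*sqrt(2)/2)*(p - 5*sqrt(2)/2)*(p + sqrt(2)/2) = p^4 - 11*sqrt(2)*p^3/2 + p^3/2 - 11*sqrt(2)*p^2/4 + 23*p^2/2 + 23*p/4 + 35*sqrt(2)*p/4 + 35*sqrt(2)/8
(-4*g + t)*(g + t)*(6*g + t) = -24*g^3 - 22*g^2*t + 3*g*t^2 + t^3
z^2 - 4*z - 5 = (z - 5)*(z + 1)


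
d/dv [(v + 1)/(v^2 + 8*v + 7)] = -1/(v^2 + 14*v + 49)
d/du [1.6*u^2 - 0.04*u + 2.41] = 3.2*u - 0.04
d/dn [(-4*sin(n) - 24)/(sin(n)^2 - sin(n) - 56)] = 4*(sin(n)^2 + 12*sin(n) + 50)*cos(n)/(sin(n) + cos(n)^2 + 55)^2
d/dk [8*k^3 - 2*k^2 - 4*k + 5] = 24*k^2 - 4*k - 4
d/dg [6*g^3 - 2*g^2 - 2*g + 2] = 18*g^2 - 4*g - 2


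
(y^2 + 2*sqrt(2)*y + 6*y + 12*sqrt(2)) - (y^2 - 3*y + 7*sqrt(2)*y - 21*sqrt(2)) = -5*sqrt(2)*y + 9*y + 33*sqrt(2)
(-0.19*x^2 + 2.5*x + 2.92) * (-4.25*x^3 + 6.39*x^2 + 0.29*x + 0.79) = 0.8075*x^5 - 11.8391*x^4 + 3.5099*x^3 + 19.2337*x^2 + 2.8218*x + 2.3068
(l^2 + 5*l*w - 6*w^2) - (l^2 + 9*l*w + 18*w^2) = -4*l*w - 24*w^2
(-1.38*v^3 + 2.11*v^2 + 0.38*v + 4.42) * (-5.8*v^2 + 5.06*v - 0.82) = 8.004*v^5 - 19.2208*v^4 + 9.6042*v^3 - 25.4434*v^2 + 22.0536*v - 3.6244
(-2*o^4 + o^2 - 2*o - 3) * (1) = -2*o^4 + o^2 - 2*o - 3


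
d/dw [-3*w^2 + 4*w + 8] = 4 - 6*w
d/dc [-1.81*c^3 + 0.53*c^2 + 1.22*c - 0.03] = -5.43*c^2 + 1.06*c + 1.22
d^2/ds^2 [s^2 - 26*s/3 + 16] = 2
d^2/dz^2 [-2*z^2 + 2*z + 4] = -4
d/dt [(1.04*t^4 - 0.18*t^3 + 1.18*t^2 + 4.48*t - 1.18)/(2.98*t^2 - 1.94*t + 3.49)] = (6.1984*t^5 - 6.5892*t^4 + 15.2168*t^3 - 17.5242*t^2 + 15.2692*t + 13.346)/(8.8804*t^4 - 11.5624*t^3 + 24.564*t^2 - 13.5412*t + 12.1801)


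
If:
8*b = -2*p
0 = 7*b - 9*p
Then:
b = 0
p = 0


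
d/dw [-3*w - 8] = -3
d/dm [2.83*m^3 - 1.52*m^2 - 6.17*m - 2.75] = 8.49*m^2 - 3.04*m - 6.17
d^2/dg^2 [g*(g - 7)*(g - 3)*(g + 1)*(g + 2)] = 20*g^3 - 84*g^2 - 42*g + 86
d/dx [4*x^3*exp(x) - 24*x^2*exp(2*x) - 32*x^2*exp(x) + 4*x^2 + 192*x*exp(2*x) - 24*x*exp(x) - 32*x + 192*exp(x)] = 4*x^3*exp(x) - 48*x^2*exp(2*x) - 20*x^2*exp(x) + 336*x*exp(2*x) - 88*x*exp(x) + 8*x + 192*exp(2*x) + 168*exp(x) - 32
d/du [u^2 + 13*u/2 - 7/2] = 2*u + 13/2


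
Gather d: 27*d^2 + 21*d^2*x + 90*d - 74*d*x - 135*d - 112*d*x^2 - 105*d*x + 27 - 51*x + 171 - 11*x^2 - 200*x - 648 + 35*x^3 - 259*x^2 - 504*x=d^2*(21*x + 27) + d*(-112*x^2 - 179*x - 45) + 35*x^3 - 270*x^2 - 755*x - 450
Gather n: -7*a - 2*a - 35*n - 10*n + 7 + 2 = -9*a - 45*n + 9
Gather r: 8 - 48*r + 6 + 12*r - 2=12 - 36*r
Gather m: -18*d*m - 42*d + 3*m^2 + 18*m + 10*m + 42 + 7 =-42*d + 3*m^2 + m*(28 - 18*d) + 49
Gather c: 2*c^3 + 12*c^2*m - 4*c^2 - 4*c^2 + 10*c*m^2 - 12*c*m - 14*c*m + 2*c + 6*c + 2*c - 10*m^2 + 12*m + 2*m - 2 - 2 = 2*c^3 + c^2*(12*m - 8) + c*(10*m^2 - 26*m + 10) - 10*m^2 + 14*m - 4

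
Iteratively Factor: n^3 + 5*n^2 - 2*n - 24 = (n + 3)*(n^2 + 2*n - 8) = (n + 3)*(n + 4)*(n - 2)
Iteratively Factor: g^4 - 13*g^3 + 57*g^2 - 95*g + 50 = (g - 5)*(g^3 - 8*g^2 + 17*g - 10) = (g - 5)*(g - 1)*(g^2 - 7*g + 10) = (g - 5)*(g - 2)*(g - 1)*(g - 5)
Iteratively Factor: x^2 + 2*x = (x + 2)*(x)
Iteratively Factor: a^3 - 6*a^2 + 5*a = (a)*(a^2 - 6*a + 5) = a*(a - 1)*(a - 5)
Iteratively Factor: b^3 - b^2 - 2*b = (b - 2)*(b^2 + b) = b*(b - 2)*(b + 1)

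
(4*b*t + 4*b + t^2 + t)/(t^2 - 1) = (4*b + t)/(t - 1)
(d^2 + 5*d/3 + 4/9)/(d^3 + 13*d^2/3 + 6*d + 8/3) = (d + 1/3)/(d^2 + 3*d + 2)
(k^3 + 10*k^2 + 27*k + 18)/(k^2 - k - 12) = (k^2 + 7*k + 6)/(k - 4)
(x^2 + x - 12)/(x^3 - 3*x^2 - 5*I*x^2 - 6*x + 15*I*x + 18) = (x + 4)/(x^2 - 5*I*x - 6)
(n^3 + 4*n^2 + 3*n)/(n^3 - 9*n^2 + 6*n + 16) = n*(n + 3)/(n^2 - 10*n + 16)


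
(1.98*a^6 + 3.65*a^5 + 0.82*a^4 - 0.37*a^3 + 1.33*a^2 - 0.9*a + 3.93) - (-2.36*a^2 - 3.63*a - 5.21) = 1.98*a^6 + 3.65*a^5 + 0.82*a^4 - 0.37*a^3 + 3.69*a^2 + 2.73*a + 9.14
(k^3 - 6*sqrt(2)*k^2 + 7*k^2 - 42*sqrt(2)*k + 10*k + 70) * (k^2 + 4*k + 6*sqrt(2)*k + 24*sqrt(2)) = k^5 + 11*k^4 - 34*k^3 - 682*k^2 + 60*sqrt(2)*k^2 - 1736*k + 660*sqrt(2)*k + 1680*sqrt(2)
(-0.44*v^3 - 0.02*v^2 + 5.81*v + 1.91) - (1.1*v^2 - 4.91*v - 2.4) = -0.44*v^3 - 1.12*v^2 + 10.72*v + 4.31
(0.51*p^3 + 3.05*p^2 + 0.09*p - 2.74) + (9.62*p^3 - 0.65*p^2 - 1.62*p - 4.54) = 10.13*p^3 + 2.4*p^2 - 1.53*p - 7.28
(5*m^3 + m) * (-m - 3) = -5*m^4 - 15*m^3 - m^2 - 3*m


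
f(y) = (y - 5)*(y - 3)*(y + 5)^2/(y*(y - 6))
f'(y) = (y - 5)*(y - 3)*(2*y + 10)/(y*(y - 6)) + (y - 5)*(y + 5)^2/(y*(y - 6)) + (y - 3)*(y + 5)^2/(y*(y - 6)) - (y - 5)*(y - 3)*(y + 5)^2/(y*(y - 6)^2) - (y - 5)*(y - 3)*(y + 5)^2/(y^2*(y - 6)) = 2*(y^5 - 8*y^4 - 12*y^3 + 145*y^2 - 375*y + 1125)/(y^2*(y^2 - 12*y + 36))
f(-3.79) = 2.36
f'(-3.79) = 4.14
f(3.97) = 9.97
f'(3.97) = 5.22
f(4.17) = 10.70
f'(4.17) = 1.87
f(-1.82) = 23.36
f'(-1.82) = 22.24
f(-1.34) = 37.47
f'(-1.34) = 39.00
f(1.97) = -19.10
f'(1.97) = 24.32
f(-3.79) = 2.36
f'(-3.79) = 4.14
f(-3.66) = 2.93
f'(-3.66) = 4.70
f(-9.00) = 19.91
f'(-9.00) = -9.50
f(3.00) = 0.00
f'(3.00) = 14.22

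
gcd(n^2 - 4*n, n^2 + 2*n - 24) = n - 4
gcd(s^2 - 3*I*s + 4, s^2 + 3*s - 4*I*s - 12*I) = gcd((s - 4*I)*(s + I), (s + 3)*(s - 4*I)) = s - 4*I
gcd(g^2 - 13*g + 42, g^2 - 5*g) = 1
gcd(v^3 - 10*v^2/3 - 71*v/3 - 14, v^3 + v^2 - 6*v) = v + 3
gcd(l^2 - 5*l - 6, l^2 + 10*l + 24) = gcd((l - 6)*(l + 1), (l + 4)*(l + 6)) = 1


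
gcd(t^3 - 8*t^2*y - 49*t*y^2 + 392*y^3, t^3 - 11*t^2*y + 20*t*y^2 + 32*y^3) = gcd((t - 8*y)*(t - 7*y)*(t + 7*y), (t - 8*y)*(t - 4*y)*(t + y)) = -t + 8*y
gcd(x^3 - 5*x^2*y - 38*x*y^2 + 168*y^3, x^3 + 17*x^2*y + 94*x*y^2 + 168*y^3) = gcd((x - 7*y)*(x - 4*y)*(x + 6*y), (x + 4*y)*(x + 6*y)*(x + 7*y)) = x + 6*y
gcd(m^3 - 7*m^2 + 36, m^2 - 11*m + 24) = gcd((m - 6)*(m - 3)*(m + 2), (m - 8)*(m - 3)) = m - 3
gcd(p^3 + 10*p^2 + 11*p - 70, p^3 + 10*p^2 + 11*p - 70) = p^3 + 10*p^2 + 11*p - 70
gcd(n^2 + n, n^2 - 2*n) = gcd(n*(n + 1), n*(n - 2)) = n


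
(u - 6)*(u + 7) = u^2 + u - 42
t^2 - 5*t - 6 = (t - 6)*(t + 1)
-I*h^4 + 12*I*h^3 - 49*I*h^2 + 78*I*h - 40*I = (h - 5)*(h - 4)*(h - 2)*(-I*h + I)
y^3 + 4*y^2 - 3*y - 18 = (y - 2)*(y + 3)^2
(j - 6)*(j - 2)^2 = j^3 - 10*j^2 + 28*j - 24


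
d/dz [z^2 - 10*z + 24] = 2*z - 10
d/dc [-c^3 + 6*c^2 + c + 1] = -3*c^2 + 12*c + 1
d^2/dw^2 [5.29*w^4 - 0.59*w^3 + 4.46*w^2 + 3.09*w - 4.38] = 63.48*w^2 - 3.54*w + 8.92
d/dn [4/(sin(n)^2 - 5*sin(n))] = 4*(5 - 2*sin(n))*cos(n)/((sin(n) - 5)^2*sin(n)^2)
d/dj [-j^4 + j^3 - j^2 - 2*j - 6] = -4*j^3 + 3*j^2 - 2*j - 2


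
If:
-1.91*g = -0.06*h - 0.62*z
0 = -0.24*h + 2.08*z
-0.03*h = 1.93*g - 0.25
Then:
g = 0.11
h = 1.53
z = 0.18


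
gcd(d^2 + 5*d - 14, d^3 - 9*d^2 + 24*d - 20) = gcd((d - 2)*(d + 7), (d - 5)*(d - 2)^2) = d - 2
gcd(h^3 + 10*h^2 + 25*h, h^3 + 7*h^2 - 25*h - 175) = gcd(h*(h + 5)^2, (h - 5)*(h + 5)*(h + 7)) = h + 5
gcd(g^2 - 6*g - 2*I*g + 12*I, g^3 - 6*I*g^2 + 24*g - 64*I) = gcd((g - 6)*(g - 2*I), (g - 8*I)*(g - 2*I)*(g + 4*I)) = g - 2*I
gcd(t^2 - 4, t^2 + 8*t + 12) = t + 2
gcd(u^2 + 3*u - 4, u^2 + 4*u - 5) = u - 1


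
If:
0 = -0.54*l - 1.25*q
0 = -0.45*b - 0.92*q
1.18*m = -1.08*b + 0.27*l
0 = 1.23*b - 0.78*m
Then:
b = 0.00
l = 0.00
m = 0.00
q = 0.00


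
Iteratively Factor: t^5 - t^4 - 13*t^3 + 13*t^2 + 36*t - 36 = (t - 2)*(t^4 + t^3 - 11*t^2 - 9*t + 18) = (t - 2)*(t + 3)*(t^3 - 2*t^2 - 5*t + 6) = (t - 2)*(t - 1)*(t + 3)*(t^2 - t - 6) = (t - 3)*(t - 2)*(t - 1)*(t + 3)*(t + 2)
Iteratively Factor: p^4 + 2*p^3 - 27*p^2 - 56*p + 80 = (p + 4)*(p^3 - 2*p^2 - 19*p + 20) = (p - 1)*(p + 4)*(p^2 - p - 20) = (p - 5)*(p - 1)*(p + 4)*(p + 4)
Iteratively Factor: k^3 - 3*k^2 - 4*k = (k - 4)*(k^2 + k) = k*(k - 4)*(k + 1)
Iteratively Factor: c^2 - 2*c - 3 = (c - 3)*(c + 1)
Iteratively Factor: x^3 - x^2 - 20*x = (x + 4)*(x^2 - 5*x) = x*(x + 4)*(x - 5)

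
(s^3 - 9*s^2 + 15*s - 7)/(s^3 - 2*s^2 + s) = (s - 7)/s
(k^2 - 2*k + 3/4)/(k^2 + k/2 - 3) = (k - 1/2)/(k + 2)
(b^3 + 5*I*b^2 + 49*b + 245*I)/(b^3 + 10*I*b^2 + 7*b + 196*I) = (b^2 - 2*I*b + 35)/(b^2 + 3*I*b + 28)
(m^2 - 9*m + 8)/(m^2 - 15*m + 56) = (m - 1)/(m - 7)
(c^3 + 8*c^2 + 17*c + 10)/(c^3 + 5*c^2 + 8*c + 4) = (c + 5)/(c + 2)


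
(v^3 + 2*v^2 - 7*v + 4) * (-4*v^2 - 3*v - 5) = -4*v^5 - 11*v^4 + 17*v^3 - 5*v^2 + 23*v - 20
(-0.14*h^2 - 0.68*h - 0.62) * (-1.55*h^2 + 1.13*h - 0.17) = 0.217*h^4 + 0.8958*h^3 + 0.2164*h^2 - 0.585*h + 0.1054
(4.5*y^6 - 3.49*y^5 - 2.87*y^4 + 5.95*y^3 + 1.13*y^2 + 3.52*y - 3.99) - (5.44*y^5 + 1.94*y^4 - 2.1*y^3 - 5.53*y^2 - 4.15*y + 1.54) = 4.5*y^6 - 8.93*y^5 - 4.81*y^4 + 8.05*y^3 + 6.66*y^2 + 7.67*y - 5.53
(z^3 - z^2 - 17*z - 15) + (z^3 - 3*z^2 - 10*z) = 2*z^3 - 4*z^2 - 27*z - 15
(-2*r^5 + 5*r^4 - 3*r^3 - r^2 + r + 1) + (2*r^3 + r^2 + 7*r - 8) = -2*r^5 + 5*r^4 - r^3 + 8*r - 7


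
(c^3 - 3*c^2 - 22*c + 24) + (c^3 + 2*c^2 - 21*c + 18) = 2*c^3 - c^2 - 43*c + 42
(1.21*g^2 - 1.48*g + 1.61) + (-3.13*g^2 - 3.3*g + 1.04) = -1.92*g^2 - 4.78*g + 2.65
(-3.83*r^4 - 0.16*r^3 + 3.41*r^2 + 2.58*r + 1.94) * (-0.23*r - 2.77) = 0.8809*r^5 + 10.6459*r^4 - 0.3411*r^3 - 10.0391*r^2 - 7.5928*r - 5.3738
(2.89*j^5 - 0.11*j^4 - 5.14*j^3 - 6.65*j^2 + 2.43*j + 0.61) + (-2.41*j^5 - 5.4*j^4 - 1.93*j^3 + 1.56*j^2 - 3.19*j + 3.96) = 0.48*j^5 - 5.51*j^4 - 7.07*j^3 - 5.09*j^2 - 0.76*j + 4.57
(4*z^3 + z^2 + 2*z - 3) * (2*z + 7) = 8*z^4 + 30*z^3 + 11*z^2 + 8*z - 21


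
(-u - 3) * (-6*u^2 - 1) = 6*u^3 + 18*u^2 + u + 3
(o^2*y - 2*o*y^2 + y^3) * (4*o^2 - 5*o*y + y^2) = 4*o^4*y - 13*o^3*y^2 + 15*o^2*y^3 - 7*o*y^4 + y^5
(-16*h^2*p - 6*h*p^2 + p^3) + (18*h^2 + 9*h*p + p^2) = -16*h^2*p + 18*h^2 - 6*h*p^2 + 9*h*p + p^3 + p^2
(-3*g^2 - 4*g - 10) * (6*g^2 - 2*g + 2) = -18*g^4 - 18*g^3 - 58*g^2 + 12*g - 20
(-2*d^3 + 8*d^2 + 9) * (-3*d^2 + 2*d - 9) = 6*d^5 - 28*d^4 + 34*d^3 - 99*d^2 + 18*d - 81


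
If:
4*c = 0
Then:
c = 0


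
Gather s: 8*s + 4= 8*s + 4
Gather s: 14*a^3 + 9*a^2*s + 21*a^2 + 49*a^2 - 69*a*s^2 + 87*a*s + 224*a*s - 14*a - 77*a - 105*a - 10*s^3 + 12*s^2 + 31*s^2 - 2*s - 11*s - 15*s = 14*a^3 + 70*a^2 - 196*a - 10*s^3 + s^2*(43 - 69*a) + s*(9*a^2 + 311*a - 28)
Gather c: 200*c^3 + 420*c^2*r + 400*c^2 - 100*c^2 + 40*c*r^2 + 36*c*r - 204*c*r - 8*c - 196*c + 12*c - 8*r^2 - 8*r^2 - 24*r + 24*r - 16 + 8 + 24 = 200*c^3 + c^2*(420*r + 300) + c*(40*r^2 - 168*r - 192) - 16*r^2 + 16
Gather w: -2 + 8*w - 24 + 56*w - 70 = 64*w - 96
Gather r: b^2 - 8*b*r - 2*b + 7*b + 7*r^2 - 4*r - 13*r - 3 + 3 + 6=b^2 + 5*b + 7*r^2 + r*(-8*b - 17) + 6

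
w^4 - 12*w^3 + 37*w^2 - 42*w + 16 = (w - 8)*(w - 2)*(w - 1)^2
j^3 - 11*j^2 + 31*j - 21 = (j - 7)*(j - 3)*(j - 1)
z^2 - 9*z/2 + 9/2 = (z - 3)*(z - 3/2)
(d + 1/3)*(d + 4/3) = d^2 + 5*d/3 + 4/9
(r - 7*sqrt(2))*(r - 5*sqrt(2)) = r^2 - 12*sqrt(2)*r + 70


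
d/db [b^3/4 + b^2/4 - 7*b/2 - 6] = 3*b^2/4 + b/2 - 7/2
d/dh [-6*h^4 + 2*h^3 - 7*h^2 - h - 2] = -24*h^3 + 6*h^2 - 14*h - 1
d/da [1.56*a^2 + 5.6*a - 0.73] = 3.12*a + 5.6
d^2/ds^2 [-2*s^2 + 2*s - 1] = -4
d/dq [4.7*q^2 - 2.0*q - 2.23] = 9.4*q - 2.0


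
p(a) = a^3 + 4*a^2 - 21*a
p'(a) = 3*a^2 + 8*a - 21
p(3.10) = 3.13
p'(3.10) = 32.63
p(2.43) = -13.06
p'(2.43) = 16.15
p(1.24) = -17.98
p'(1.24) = -6.47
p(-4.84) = 81.96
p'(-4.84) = 10.56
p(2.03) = -17.78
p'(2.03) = 7.60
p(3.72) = 28.71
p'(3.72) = 50.28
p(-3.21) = 75.55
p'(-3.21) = -15.77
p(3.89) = 37.70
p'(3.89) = 55.52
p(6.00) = 234.00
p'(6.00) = 135.00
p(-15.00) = -2160.00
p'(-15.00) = 534.00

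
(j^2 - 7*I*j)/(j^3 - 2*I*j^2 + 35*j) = 1/(j + 5*I)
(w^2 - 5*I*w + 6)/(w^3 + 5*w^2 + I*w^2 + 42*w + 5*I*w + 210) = (w + I)/(w^2 + w*(5 + 7*I) + 35*I)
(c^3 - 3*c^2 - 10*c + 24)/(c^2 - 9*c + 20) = (c^2 + c - 6)/(c - 5)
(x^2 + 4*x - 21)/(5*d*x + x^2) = (x^2 + 4*x - 21)/(x*(5*d + x))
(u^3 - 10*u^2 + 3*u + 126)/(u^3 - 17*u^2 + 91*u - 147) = (u^2 - 3*u - 18)/(u^2 - 10*u + 21)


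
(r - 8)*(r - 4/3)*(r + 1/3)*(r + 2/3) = r^4 - 25*r^3/3 + 14*r^2/9 + 232*r/27 + 64/27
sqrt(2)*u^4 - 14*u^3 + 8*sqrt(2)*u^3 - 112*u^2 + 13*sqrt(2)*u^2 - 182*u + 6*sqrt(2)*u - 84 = (u + 1)*(u + 6)*(u - 7*sqrt(2))*(sqrt(2)*u + sqrt(2))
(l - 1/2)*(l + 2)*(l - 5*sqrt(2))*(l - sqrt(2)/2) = l^4 - 11*sqrt(2)*l^3/2 + 3*l^3/2 - 33*sqrt(2)*l^2/4 + 4*l^2 + 15*l/2 + 11*sqrt(2)*l/2 - 5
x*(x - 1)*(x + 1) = x^3 - x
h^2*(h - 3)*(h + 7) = h^4 + 4*h^3 - 21*h^2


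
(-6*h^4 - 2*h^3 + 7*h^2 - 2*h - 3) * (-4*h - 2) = 24*h^5 + 20*h^4 - 24*h^3 - 6*h^2 + 16*h + 6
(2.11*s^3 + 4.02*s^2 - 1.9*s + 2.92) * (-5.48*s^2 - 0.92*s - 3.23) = -11.5628*s^5 - 23.9708*s^4 - 0.101699999999999*s^3 - 27.2382*s^2 + 3.4506*s - 9.4316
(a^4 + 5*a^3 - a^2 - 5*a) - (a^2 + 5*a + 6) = a^4 + 5*a^3 - 2*a^2 - 10*a - 6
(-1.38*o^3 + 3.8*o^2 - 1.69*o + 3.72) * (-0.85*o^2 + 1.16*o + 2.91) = 1.173*o^5 - 4.8308*o^4 + 1.8287*o^3 + 5.9356*o^2 - 0.6027*o + 10.8252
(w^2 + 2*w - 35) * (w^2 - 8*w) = w^4 - 6*w^3 - 51*w^2 + 280*w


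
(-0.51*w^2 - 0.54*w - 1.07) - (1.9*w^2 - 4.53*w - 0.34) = -2.41*w^2 + 3.99*w - 0.73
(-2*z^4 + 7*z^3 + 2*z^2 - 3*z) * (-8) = 16*z^4 - 56*z^3 - 16*z^2 + 24*z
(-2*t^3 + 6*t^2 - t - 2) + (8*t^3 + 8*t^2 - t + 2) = 6*t^3 + 14*t^2 - 2*t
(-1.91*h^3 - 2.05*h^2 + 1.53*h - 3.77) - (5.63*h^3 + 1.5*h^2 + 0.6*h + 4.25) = -7.54*h^3 - 3.55*h^2 + 0.93*h - 8.02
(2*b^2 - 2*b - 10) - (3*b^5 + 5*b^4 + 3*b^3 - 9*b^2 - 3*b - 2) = -3*b^5 - 5*b^4 - 3*b^3 + 11*b^2 + b - 8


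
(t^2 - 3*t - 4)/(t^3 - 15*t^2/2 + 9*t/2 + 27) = 2*(t^2 - 3*t - 4)/(2*t^3 - 15*t^2 + 9*t + 54)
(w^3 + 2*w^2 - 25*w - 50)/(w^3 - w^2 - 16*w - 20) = (w + 5)/(w + 2)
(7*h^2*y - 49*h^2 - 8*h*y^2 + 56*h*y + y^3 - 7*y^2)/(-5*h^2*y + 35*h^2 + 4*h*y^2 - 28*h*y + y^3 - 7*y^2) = (-7*h + y)/(5*h + y)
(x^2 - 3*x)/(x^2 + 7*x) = (x - 3)/(x + 7)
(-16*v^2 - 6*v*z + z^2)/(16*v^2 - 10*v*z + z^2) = (2*v + z)/(-2*v + z)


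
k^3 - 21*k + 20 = (k - 4)*(k - 1)*(k + 5)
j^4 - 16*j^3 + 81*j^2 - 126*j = j*(j - 7)*(j - 6)*(j - 3)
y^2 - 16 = (y - 4)*(y + 4)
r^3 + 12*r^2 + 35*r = r*(r + 5)*(r + 7)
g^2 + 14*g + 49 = (g + 7)^2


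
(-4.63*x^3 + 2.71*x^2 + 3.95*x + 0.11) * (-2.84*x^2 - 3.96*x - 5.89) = 13.1492*x^5 + 10.6384*x^4 + 5.3211*x^3 - 31.9163*x^2 - 23.7011*x - 0.6479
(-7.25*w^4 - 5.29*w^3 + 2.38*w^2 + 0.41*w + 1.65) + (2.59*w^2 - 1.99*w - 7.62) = -7.25*w^4 - 5.29*w^3 + 4.97*w^2 - 1.58*w - 5.97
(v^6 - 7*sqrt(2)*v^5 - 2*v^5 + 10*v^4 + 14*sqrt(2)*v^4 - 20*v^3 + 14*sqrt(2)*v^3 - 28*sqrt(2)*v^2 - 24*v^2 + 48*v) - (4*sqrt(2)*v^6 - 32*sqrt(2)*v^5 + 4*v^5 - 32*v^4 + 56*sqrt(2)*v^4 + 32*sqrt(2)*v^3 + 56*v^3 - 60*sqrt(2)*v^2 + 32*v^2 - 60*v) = -4*sqrt(2)*v^6 + v^6 - 6*v^5 + 25*sqrt(2)*v^5 - 42*sqrt(2)*v^4 + 42*v^4 - 76*v^3 - 18*sqrt(2)*v^3 - 56*v^2 + 32*sqrt(2)*v^2 + 108*v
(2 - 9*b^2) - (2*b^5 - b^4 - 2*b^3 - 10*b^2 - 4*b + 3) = -2*b^5 + b^4 + 2*b^3 + b^2 + 4*b - 1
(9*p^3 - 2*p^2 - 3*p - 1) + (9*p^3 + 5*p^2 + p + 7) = 18*p^3 + 3*p^2 - 2*p + 6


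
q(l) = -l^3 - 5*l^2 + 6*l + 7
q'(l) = -3*l^2 - 10*l + 6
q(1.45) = 2.14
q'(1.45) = -14.81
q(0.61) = 8.57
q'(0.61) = -1.22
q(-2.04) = -17.56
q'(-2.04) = 13.92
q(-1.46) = -9.31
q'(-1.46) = 14.21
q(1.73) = -2.76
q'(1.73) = -20.28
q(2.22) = -15.26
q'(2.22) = -30.99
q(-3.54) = -32.54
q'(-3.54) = 3.81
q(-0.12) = 6.21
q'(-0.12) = 7.16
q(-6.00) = 7.00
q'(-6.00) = -42.00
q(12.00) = -2369.00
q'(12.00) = -546.00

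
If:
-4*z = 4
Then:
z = -1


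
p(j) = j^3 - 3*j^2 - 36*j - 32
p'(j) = 3*j^2 - 6*j - 36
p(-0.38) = -18.81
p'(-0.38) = -33.29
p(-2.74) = 23.55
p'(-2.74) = 2.96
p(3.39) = -149.56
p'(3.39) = -21.86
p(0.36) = -45.30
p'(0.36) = -37.77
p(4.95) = -162.42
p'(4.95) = 7.81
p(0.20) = -39.31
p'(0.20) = -37.08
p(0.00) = -32.00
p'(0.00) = -36.00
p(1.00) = -70.00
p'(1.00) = -39.00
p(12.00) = 832.00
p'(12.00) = 324.00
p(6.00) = -140.00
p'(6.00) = 36.00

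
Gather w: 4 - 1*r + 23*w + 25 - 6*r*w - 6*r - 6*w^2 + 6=-7*r - 6*w^2 + w*(23 - 6*r) + 35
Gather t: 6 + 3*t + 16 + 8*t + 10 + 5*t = 16*t + 32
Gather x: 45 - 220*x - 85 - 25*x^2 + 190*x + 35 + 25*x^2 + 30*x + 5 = 0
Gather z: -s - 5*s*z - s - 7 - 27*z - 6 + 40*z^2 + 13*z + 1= -2*s + 40*z^2 + z*(-5*s - 14) - 12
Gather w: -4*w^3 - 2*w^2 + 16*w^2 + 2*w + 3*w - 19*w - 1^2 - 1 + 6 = -4*w^3 + 14*w^2 - 14*w + 4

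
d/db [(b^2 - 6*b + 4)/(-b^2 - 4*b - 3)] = 2*(-5*b^2 + b + 17)/(b^4 + 8*b^3 + 22*b^2 + 24*b + 9)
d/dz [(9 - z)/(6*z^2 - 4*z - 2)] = (3*z^2 - 54*z + 19)/(2*(9*z^4 - 12*z^3 - 2*z^2 + 4*z + 1))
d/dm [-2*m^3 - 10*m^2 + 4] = 2*m*(-3*m - 10)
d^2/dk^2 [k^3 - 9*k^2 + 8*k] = 6*k - 18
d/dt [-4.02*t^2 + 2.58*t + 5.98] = 2.58 - 8.04*t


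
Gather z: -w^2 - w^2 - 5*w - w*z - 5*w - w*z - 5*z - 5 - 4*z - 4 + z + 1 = -2*w^2 - 10*w + z*(-2*w - 8) - 8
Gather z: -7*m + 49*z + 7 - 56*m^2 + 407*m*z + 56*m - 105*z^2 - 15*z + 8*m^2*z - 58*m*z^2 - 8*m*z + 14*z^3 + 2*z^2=-56*m^2 + 49*m + 14*z^3 + z^2*(-58*m - 103) + z*(8*m^2 + 399*m + 34) + 7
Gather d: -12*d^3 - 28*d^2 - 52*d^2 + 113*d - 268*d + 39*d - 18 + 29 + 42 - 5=-12*d^3 - 80*d^2 - 116*d + 48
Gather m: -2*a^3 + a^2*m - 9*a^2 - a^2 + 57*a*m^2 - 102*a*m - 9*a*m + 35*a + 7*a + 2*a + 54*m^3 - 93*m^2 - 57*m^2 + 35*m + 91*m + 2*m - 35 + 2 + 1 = -2*a^3 - 10*a^2 + 44*a + 54*m^3 + m^2*(57*a - 150) + m*(a^2 - 111*a + 128) - 32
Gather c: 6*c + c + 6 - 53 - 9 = 7*c - 56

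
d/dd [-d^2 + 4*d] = 4 - 2*d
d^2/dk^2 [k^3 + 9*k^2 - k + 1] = 6*k + 18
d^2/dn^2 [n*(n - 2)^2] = 6*n - 8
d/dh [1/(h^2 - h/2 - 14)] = 2*(1 - 4*h)/(-2*h^2 + h + 28)^2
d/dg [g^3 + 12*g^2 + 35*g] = 3*g^2 + 24*g + 35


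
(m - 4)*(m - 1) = m^2 - 5*m + 4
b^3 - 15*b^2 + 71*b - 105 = (b - 7)*(b - 5)*(b - 3)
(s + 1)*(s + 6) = s^2 + 7*s + 6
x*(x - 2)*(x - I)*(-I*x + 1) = -I*x^4 + 2*I*x^3 - I*x^2 + 2*I*x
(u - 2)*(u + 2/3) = u^2 - 4*u/3 - 4/3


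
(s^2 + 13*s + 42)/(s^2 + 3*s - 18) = (s + 7)/(s - 3)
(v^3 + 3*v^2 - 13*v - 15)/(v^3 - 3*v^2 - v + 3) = (v + 5)/(v - 1)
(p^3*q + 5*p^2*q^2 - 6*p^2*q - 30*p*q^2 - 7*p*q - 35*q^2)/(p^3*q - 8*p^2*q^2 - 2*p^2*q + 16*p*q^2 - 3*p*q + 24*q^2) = (p^2 + 5*p*q - 7*p - 35*q)/(p^2 - 8*p*q - 3*p + 24*q)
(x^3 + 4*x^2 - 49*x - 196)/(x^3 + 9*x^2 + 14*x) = (x^2 - 3*x - 28)/(x*(x + 2))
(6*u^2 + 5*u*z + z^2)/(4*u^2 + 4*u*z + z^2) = (3*u + z)/(2*u + z)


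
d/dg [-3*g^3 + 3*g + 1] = 3 - 9*g^2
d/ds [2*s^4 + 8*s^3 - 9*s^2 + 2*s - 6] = 8*s^3 + 24*s^2 - 18*s + 2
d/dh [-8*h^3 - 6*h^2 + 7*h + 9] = -24*h^2 - 12*h + 7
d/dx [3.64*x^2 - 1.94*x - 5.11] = 7.28*x - 1.94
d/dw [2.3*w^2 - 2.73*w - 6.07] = 4.6*w - 2.73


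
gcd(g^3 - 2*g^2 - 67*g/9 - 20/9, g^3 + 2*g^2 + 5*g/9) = g^2 + 2*g + 5/9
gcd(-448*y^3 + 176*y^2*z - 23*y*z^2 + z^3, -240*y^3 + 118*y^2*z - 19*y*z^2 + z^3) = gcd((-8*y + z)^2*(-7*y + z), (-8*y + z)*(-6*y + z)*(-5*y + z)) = 8*y - z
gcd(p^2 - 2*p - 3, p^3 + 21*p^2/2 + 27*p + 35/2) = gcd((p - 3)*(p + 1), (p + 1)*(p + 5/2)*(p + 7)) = p + 1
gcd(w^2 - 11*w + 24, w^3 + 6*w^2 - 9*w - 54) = w - 3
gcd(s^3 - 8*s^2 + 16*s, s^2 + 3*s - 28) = s - 4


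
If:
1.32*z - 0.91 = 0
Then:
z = 0.69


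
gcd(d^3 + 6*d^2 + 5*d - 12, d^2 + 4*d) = d + 4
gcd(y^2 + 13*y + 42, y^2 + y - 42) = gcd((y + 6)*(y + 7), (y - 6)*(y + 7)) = y + 7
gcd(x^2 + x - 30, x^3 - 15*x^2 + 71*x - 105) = x - 5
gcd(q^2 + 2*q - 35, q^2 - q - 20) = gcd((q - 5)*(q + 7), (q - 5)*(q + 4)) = q - 5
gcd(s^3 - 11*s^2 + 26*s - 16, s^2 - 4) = s - 2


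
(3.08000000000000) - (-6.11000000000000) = 9.19000000000000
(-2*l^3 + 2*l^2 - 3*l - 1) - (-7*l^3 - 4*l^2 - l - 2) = 5*l^3 + 6*l^2 - 2*l + 1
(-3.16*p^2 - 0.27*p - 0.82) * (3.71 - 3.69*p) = 11.6604*p^3 - 10.7273*p^2 + 2.0241*p - 3.0422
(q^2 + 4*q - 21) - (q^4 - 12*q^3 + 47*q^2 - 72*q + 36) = -q^4 + 12*q^3 - 46*q^2 + 76*q - 57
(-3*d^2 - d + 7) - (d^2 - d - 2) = 9 - 4*d^2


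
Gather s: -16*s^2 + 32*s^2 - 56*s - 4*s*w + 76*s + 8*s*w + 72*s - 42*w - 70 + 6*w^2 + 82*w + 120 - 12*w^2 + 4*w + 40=16*s^2 + s*(4*w + 92) - 6*w^2 + 44*w + 90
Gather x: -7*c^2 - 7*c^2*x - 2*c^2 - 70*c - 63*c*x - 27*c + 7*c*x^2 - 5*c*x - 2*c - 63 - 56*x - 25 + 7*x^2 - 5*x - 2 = -9*c^2 - 99*c + x^2*(7*c + 7) + x*(-7*c^2 - 68*c - 61) - 90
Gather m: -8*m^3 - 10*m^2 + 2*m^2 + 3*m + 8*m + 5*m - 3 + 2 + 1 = -8*m^3 - 8*m^2 + 16*m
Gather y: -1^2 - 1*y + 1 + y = 0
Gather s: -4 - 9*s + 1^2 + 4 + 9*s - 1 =0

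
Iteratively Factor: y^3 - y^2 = (y - 1)*(y^2) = y*(y - 1)*(y)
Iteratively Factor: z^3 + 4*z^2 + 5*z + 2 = (z + 1)*(z^2 + 3*z + 2) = (z + 1)^2*(z + 2)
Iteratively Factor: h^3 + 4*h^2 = (h)*(h^2 + 4*h) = h*(h + 4)*(h)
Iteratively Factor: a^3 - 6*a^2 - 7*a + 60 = (a + 3)*(a^2 - 9*a + 20) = (a - 5)*(a + 3)*(a - 4)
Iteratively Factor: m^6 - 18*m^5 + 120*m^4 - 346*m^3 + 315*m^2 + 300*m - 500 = (m - 5)*(m^5 - 13*m^4 + 55*m^3 - 71*m^2 - 40*m + 100) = (m - 5)*(m - 2)*(m^4 - 11*m^3 + 33*m^2 - 5*m - 50) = (m - 5)^2*(m - 2)*(m^3 - 6*m^2 + 3*m + 10) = (m - 5)^2*(m - 2)^2*(m^2 - 4*m - 5) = (m - 5)^3*(m - 2)^2*(m + 1)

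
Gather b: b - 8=b - 8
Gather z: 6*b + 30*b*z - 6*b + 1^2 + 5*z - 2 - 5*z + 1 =30*b*z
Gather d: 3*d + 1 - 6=3*d - 5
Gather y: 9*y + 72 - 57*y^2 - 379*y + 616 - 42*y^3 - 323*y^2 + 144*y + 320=-42*y^3 - 380*y^2 - 226*y + 1008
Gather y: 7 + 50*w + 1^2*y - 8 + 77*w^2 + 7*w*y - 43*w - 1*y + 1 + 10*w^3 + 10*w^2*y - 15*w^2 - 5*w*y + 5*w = 10*w^3 + 62*w^2 + 12*w + y*(10*w^2 + 2*w)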